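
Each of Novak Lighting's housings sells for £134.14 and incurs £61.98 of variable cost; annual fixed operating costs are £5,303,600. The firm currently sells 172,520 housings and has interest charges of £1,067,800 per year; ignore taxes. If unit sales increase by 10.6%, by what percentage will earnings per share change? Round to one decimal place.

Contribution at this volume is 172,520 × £72.16 = £12,449,043.20.
Operating income = contribution − fixed costs = £12,449,043.20 − £5,303,600 = £7,145,443.20.
Interest = £1,067,800.00, so EBIT − I = £6,077,643.20.
DCL = total CM / (EBIT − I) = £12,449,043.20 / £6,077,643.20 = 2.0483.
EPS therefore changes by 2.0483 × (+10.6%) = +21.7%.

+21.7%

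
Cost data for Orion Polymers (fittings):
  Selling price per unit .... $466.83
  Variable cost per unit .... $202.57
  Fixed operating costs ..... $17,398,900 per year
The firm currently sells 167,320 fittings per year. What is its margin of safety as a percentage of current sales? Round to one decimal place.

Unit CM = price − variable cost = $466.83 − $202.57 = $264.26. Break-even units = $17,398,900 ÷ $264.26 = 65,840.08; break-even revenue = 65,840.08 × $466.83 = $30,736,125.36.
Actual sales revenue = 167,320 × $466.83 = $78,109,995.60.
Margin of safety = ($78,109,995.60 − $30,736,125.36) ÷ $78,109,995.60 = 60.7%.

60.7%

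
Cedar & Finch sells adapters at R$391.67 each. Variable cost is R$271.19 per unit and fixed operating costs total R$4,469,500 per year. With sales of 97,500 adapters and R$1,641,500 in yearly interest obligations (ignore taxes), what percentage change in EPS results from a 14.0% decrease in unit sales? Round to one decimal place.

-29.2%

At 97,500 units, contribution = 97,500 × R$120.48 = R$11,746,800.00.
Subtracting fixed costs: EBIT = R$11,746,800.00 − R$4,469,500 = R$7,277,300.00.
Interest = R$1,641,500.00, so EBIT − I = R$5,635,800.00.
DCL = total CM / (EBIT − I) = R$11,746,800.00 / R$5,635,800.00 = 2.0843.
%ΔEPS = DCL × %ΔSales = 2.0843 × -14.0% = -29.2%.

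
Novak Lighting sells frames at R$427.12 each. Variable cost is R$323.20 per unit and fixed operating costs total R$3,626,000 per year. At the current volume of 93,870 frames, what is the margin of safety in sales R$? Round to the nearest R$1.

Each unit contributes R$427.12 − R$323.20 = R$103.92. Break-even units = R$3,626,000 ÷ R$103.92 = 34,892.22; break-even revenue = 34,892.22 × R$427.12 = R$14,903,167.05.
Current sales = 93,870 × R$427.12 = R$40,093,754.40.
Margin of safety = R$40,093,754.40 − R$14,903,167.05 = R$25,190,587.

R$25,190,587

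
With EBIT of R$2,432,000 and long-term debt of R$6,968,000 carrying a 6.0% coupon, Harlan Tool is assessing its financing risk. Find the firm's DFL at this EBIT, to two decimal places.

Interest = R$418,080.00.
Degree of financial leverage = EBIT / (EBIT − interest) = R$2,432,000 / R$2,013,920.00 = 1.2076.

1.21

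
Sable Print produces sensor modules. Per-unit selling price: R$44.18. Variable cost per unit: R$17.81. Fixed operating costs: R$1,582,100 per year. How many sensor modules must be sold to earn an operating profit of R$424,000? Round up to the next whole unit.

76,076 sensor modules

Each unit contributes R$44.18 − R$17.81 = R$26.37.
Required volume = (fixed costs + target profit) ÷ CM = (R$1,582,100 + R$424,000) ÷ R$26.37 = 76,075.09, so 76,076 sensor modules.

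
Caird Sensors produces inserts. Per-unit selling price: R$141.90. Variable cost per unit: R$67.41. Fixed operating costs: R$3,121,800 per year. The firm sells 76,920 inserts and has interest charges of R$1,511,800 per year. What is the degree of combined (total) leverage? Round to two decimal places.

Contribution at this volume is 76,920 × R$74.49 = R$5,729,770.80.
Subtracting fixed costs: EBIT = R$5,729,770.80 − R$3,121,800 = R$2,607,970.80. Interest = R$1,511,800.00, so EBIT − I = R$1,096,170.80.
DCL = contribution ÷ (EBIT − I) = R$5,729,770.80 ÷ R$1,096,170.80 = 5.2271.

5.23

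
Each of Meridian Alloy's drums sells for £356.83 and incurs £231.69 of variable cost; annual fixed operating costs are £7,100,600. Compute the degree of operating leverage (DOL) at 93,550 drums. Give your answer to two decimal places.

Contribution at this volume is 93,550 × £125.14 = £11,706,847.00.
Subtracting fixed costs: EBIT = £11,706,847.00 − £7,100,600 = £4,606,247.00.
So DOL = total CM / EBIT = £11,706,847.00 / £4,606,247.00 = 2.5415.

2.54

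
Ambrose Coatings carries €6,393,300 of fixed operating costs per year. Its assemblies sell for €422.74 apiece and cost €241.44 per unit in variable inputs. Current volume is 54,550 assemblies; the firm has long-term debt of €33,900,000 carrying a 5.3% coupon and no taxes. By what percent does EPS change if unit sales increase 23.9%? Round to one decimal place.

Contribution at this volume is 54,550 × €181.30 = €9,889,915.00.
Subtracting fixed costs: EBIT = €9,889,915.00 − €6,393,300 = €3,496,615.00.
After interest of €1,796,700.00, pre-tax earnings = €1,699,915.00.
DCL = total CM / (EBIT − I) = €9,889,915.00 / €1,699,915.00 = 5.8179.
EPS therefore changes by 5.8179 × (+23.9%) = +139.0%.

+139.0%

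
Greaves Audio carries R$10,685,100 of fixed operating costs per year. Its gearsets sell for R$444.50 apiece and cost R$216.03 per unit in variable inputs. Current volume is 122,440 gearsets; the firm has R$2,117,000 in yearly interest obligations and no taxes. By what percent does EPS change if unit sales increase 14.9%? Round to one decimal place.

Total contribution margin = 122,440 × R$228.47 = R$27,973,866.80.
Subtracting fixed costs: EBIT = R$27,973,866.80 − R$10,685,100 = R$17,288,766.80.
After interest of R$2,117,000.00, pre-tax earnings = R$15,171,766.80.
DCL = total CM / (EBIT − I) = R$27,973,866.80 / R$15,171,766.80 = 1.8438.
EPS therefore changes by 1.8438 × (+14.9%) = +27.5%.

+27.5%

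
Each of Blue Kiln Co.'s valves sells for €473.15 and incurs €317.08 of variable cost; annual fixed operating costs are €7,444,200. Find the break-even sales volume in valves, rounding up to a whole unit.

47,698 valves

Unit CM = price − variable cost = €473.15 − €317.08 = €156.07.
Break-even Q = €7,444,200 / €156.07 = 47,697.83 → 47,698 valves.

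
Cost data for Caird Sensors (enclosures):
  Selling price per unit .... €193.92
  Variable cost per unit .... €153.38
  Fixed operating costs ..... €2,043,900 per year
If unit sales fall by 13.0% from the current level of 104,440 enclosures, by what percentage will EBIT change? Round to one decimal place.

-25.1%

Total contribution margin = 104,440 × €40.54 = €4,233,997.60.
EBIT = €4,233,997.60 − €2,043,900 = €2,190,097.60.
So DOL = total CM / EBIT = €4,233,997.60 / €2,190,097.60 = 1.9332.
%ΔEBIT = DOL × %ΔSales = 1.9332 × -13.0% = -25.1%.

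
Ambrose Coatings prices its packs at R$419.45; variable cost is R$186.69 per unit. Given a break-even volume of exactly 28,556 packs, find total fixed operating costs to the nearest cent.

R$6,646,694.56

Contribution margin per unit = R$419.45 − R$186.69 = R$232.76.
Since BE = FC / CM, FC = 28,556 × R$232.76 = R$6,646,694.56.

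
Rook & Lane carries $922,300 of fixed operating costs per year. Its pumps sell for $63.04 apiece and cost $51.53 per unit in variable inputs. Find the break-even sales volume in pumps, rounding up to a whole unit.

Each unit contributes $63.04 − $51.53 = $11.51.
Units to break even: $922,300 ÷ $11.51 = 80,130.32, rounded up to 80,131.

80,131 pumps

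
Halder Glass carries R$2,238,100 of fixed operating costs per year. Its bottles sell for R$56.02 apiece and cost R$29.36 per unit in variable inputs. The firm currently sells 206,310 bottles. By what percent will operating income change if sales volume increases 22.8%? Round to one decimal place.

Contribution at this volume is 206,310 × R$26.66 = R$5,500,224.60.
Subtracting fixed costs: EBIT = R$5,500,224.60 − R$2,238,100 = R$3,262,124.60.
Degree of operating leverage = R$5,500,224.60 / R$3,262,124.60 = 1.6861.
Operating income changes by 1.6861 × +22.8% = +38.4%.

+38.4%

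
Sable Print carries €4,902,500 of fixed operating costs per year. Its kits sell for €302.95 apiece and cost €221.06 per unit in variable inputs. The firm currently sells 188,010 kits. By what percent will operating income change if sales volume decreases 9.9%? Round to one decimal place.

-14.5%

At 188,010 units, contribution = 188,010 × €81.89 = €15,396,138.90.
EBIT = €15,396,138.90 − €4,902,500 = €10,493,638.90.
DOL = contribution ÷ EBIT = €15,396,138.90 ÷ €10,493,638.90 = 1.4672.
So EBIT moves 1.4672 × (-9.9%) = -14.5%.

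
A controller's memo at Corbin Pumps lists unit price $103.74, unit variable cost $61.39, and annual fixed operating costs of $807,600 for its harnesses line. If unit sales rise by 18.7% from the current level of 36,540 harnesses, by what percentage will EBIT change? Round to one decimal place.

+39.1%

Total contribution margin = 36,540 × $42.35 = $1,547,469.00.
Operating income = contribution − fixed costs = $1,547,469.00 − $807,600 = $739,869.00.
Degree of operating leverage = $1,547,469.00 / $739,869.00 = 2.0915.
Operating income changes by 2.0915 × +18.7% = +39.1%.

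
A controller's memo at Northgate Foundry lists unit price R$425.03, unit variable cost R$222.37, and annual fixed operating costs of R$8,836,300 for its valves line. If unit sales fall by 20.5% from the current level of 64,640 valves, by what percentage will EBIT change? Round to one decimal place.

-63.0%

At 64,640 units, contribution = 64,640 × R$202.66 = R$13,099,942.40.
Operating income = contribution − fixed costs = R$13,099,942.40 − R$8,836,300 = R$4,263,642.40.
DOL = contribution ÷ EBIT = R$13,099,942.40 ÷ R$4,263,642.40 = 3.0725.
%ΔEBIT = DOL × %ΔSales = 3.0725 × -20.5% = -63.0%.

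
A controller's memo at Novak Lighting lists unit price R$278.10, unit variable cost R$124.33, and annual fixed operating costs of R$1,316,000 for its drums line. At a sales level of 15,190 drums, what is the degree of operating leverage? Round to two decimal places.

Total contribution margin = 15,190 × R$153.77 = R$2,335,766.30.
EBIT = R$2,335,766.30 − R$1,316,000 = R$1,019,766.30.
Degree of operating leverage = R$2,335,766.30 / R$1,019,766.30 = 2.2905.

2.29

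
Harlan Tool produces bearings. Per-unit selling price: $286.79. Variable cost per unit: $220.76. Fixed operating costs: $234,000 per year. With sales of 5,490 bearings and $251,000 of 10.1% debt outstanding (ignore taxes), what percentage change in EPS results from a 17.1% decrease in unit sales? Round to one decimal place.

Total contribution margin = 5,490 × $66.03 = $362,504.70.
Subtracting fixed costs: EBIT = $362,504.70 − $234,000 = $128,504.70.
Interest = $25,351.00, so EBIT − I = $103,153.70.
DCL = total CM / (EBIT − I) = $362,504.70 / $103,153.70 = 3.5142.
EPS therefore changes by 3.5142 × (-17.1%) = -60.1%.

-60.1%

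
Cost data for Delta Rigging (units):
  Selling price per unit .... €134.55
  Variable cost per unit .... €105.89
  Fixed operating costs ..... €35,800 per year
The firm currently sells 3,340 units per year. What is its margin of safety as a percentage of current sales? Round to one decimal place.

Each unit contributes €134.55 − €105.89 = €28.66. Break-even units = €35,800 ÷ €28.66 = 1,249.13; break-even revenue = 1,249.13 × €134.55 = €168,070.13.
Actual sales revenue = 3,340 × €134.55 = €449,397.00.
Margin of safety = (€449,397.00 − €168,070.13) ÷ €449,397.00 = 62.6%.

62.6%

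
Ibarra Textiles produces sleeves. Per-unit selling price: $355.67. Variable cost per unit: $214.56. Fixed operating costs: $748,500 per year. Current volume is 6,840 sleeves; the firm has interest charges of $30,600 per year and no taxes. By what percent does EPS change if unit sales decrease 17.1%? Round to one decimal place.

Contribution at this volume is 6,840 × $141.11 = $965,192.40.
Subtracting fixed costs: EBIT = $965,192.40 − $748,500 = $216,692.40.
After interest of $30,600.00, pre-tax earnings = $186,092.40.
DCL = total CM / (EBIT − I) = $965,192.40 / $186,092.40 = 5.1866.
EPS therefore changes by 5.1866 × (-17.1%) = -88.7%.

-88.7%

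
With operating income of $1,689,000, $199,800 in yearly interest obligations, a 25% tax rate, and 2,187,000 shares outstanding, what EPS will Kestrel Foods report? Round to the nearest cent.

$0.51

Pre-tax income = $1,689,000 − $199,800.00 = $1,489,200.00.
Net income = $1,489,200.00 × (1 − 0.25) = $1,116,900.00.
EPS = $1,116,900.00 ÷ 2,187,000 = $0.51.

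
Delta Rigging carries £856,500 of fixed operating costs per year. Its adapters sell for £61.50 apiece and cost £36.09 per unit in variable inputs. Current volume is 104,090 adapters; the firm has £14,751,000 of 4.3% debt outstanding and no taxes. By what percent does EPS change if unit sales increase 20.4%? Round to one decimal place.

Total contribution margin = 104,090 × £25.41 = £2,644,926.90.
Subtracting fixed costs: EBIT = £2,644,926.90 − £856,500 = £1,788,426.90.
Interest = £634,293.00, so EBIT − I = £1,154,133.90.
Degree of combined leverage = contribution ÷ (EBIT − I) = £2,644,926.90 ÷ £1,154,133.90 = 2.2917.
%ΔEPS = DCL × %ΔSales = 2.2917 × +20.4% = +46.8%.

+46.8%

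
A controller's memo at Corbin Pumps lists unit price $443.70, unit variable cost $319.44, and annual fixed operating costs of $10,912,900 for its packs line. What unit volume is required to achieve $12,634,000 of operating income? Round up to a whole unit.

189,498 packs

Unit CM = price − variable cost = $443.70 − $319.44 = $124.26.
Units = (FC + target) / CM = ($10,912,900 + $12,634,000) / $124.26 = 189,497.02, so 189,498 packs.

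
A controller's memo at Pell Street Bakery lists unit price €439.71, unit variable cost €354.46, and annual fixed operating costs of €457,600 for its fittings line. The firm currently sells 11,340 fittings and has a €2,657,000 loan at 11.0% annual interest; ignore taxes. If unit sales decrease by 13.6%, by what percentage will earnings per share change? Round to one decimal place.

Contribution at this volume is 11,340 × €85.25 = €966,735.00.
Subtracting fixed costs: EBIT = €966,735.00 − €457,600 = €509,135.00.
After interest of €292,270.00, pre-tax earnings = €216,865.00.
DCL = total CM / (EBIT − I) = €966,735.00 / €216,865.00 = 4.4578.
%ΔEPS = DCL × %ΔSales = 4.4578 × -13.6% = -60.6%.

-60.6%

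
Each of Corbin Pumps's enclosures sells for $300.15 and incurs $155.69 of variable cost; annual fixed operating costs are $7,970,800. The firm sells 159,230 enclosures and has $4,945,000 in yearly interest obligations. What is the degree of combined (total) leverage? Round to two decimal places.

2.28

Total contribution margin = 159,230 × $144.46 = $23,002,365.80.
Subtracting fixed costs: EBIT = $23,002,365.80 − $7,970,800 = $15,031,565.80. Interest = $4,945,000.00.
DOL = $23,002,365.80 ÷ $15,031,565.80 = 1.5303; DFL = $15,031,565.80 ÷ $10,086,565.80 = 1.4903.
Combined leverage = 1.5303 × 1.4903 = 2.2806.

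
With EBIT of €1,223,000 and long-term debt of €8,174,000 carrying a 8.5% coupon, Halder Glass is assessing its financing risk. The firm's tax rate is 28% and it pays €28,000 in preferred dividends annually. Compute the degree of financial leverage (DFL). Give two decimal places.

Annual interest charges come to €694,790.00.
Pre-tax preferred-dividend burden = €28,000 ÷ (1 − 0.28) = €38,888.89.
DFL = EBIT ÷ [EBIT − I − D_p/(1−t)] = €1,223,000 ÷ [€1,223,000 − €694,790.00 − €38,888.89] = €1,223,000 ÷ €489,321.11 = 2.4994.

2.50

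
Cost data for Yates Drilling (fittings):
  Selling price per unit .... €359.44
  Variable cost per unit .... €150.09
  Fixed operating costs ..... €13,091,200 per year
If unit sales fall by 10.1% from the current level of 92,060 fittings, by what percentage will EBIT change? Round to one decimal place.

-31.5%

Contribution at this volume is 92,060 × €209.35 = €19,272,761.00.
EBIT = €19,272,761.00 − €13,091,200 = €6,181,561.00.
So DOL = total CM / EBIT = €19,272,761.00 / €6,181,561.00 = 3.1178.
Operating income changes by 3.1178 × -10.1% = -31.5%.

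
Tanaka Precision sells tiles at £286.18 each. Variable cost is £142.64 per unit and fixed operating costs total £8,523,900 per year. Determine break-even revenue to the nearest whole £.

Contribution margin per unit = £286.18 − £142.64 = £143.54, a CM ratio of £143.54 ÷ £286.18 = 0.5016.
Break-even sales = FC ÷ CM ratio = £8,523,900 × £286.18 / £143.54 = £16,994,355.

£16,994,355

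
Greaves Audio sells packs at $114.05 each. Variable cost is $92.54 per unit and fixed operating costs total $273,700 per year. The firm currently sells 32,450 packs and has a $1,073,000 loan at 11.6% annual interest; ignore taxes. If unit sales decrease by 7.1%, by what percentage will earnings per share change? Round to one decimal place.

Total contribution margin = 32,450 × $21.51 = $697,999.50.
Subtracting fixed costs: EBIT = $697,999.50 − $273,700 = $424,299.50.
After interest of $124,468.00, pre-tax earnings = $299,831.50.
DCL = total CM / (EBIT − I) = $697,999.50 / $299,831.50 = 2.3280.
%ΔEPS = DCL × %ΔSales = 2.3280 × -7.1% = -16.5%.

-16.5%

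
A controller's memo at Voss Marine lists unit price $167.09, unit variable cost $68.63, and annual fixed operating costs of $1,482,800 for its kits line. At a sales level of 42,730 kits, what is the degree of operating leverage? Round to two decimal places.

1.54

At 42,730 units, contribution = 42,730 × $98.46 = $4,207,195.80.
Operating income = contribution − fixed costs = $4,207,195.80 − $1,482,800 = $2,724,395.80.
Degree of operating leverage = $4,207,195.80 / $2,724,395.80 = 1.5443.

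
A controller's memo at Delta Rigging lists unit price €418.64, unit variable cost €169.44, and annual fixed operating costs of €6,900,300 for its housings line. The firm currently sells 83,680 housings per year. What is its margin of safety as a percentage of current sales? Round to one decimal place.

Each unit contributes €418.64 − €169.44 = €249.20. Break-even units = €6,900,300 ÷ €249.20 = 27,689.81; break-even revenue = 27,689.81 × €418.64 = €11,592,060.96.
Actual sales revenue = 83,680 × €418.64 = €35,031,795.20.
Margin of safety = (€35,031,795.20 − €11,592,060.96) ÷ €35,031,795.20 = 66.9%.

66.9%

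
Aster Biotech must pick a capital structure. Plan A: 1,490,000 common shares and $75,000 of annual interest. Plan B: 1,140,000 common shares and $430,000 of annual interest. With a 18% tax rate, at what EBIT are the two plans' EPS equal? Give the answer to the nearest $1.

$1,586,286

At indifference, (EBIT − 75,000)(1 − t)/1,490,000 = (EBIT − 430,000)(1 − t)/1,140,000.
Cancelling (1 − t) and cross-multiplying: 1,140,000·(EBIT − 75,000) = 1,490,000·(EBIT − 430,000).
EBIT × (1,490,000 − 1,140,000) = 430,000 × 1,490,000 − 75,000 × 1,140,000 = 555,200,000,000, so EBIT = 555,200,000,000 ÷ 350,000 = 1,586,285.71.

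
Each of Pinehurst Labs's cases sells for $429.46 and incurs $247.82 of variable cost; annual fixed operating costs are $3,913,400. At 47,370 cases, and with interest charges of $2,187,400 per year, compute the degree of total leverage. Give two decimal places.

At 47,370 units, contribution = 47,370 × $181.64 = $8,604,286.80.
Operating income = contribution − fixed costs = $8,604,286.80 − $3,913,400 = $4,690,886.80. Interest = $2,187,400.00.
DOL = $8,604,286.80 ÷ $4,690,886.80 = 1.8343; DFL = $4,690,886.80 ÷ $2,503,486.80 = 1.8737.
DCL = DOL × DFL = 1.8343 × 1.8737 = 3.4369.

3.44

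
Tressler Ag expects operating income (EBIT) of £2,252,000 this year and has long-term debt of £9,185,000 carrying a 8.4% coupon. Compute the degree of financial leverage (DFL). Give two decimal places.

Annual interest charges come to £771,540.00.
DFL = EBIT ÷ (EBIT − I) = £2,252,000 ÷ (£2,252,000 − £771,540.00) = £2,252,000 ÷ £1,480,460.00 = 1.5211.

1.52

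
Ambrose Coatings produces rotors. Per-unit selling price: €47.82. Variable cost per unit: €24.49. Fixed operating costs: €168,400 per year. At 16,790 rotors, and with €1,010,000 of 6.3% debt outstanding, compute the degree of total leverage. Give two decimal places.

Total contribution margin = 16,790 × €23.33 = €391,710.70.
Operating income = contribution − fixed costs = €391,710.70 − €168,400 = €223,310.70. Interest = €63,630.00, so EBIT − I = €159,680.70.
Degree of total leverage = total CM / (EBIT − interest) = €391,710.70 / €159,680.70 = 2.4531.

2.45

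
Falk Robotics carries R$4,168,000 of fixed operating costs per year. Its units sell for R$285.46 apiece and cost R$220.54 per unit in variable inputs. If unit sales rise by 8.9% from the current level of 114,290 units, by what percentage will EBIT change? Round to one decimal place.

Contribution at this volume is 114,290 × R$64.92 = R$7,419,706.80.
Subtracting fixed costs: EBIT = R$7,419,706.80 − R$4,168,000 = R$3,251,706.80.
Degree of operating leverage = R$7,419,706.80 / R$3,251,706.80 = 2.2818.
Operating income changes by 2.2818 × +8.9% = +20.3%.

+20.3%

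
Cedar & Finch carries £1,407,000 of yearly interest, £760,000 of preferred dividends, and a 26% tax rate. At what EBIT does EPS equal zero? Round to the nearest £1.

£2,434,027

Preferred dividends are paid after tax, so their pre-tax equivalent is £760,000 ÷ (1 − 0.26) = £1,027,027.03.
EPS = 0 when EBIT covers interest plus the pre-tax preferred burden: £1,407,000 + £1,027,027.03 = £2,434,027.03.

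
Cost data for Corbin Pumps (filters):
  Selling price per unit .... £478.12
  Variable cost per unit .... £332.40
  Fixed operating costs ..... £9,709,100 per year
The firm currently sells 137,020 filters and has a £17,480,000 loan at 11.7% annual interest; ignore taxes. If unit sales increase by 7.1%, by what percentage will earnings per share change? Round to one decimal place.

Total contribution margin = 137,020 × £145.72 = £19,966,554.40.
Subtracting fixed costs: EBIT = £19,966,554.40 − £9,709,100 = £10,257,454.40.
Interest = £2,045,160.00, so EBIT − I = £8,212,294.40.
Degree of combined leverage = contribution ÷ (EBIT − I) = £19,966,554.40 ÷ £8,212,294.40 = 2.4313.
%ΔEPS = DCL × %ΔSales = 2.4313 × +7.1% = +17.3%.

+17.3%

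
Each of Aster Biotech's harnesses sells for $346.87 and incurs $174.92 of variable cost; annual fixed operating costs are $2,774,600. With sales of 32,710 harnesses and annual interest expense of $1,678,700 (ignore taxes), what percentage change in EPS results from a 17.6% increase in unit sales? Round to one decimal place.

At 32,710 units, contribution = 32,710 × $171.95 = $5,624,484.50.
Operating income = contribution − fixed costs = $5,624,484.50 − $2,774,600 = $2,849,884.50.
After interest of $1,678,700.00, pre-tax earnings = $1,171,184.50.
Degree of combined leverage = contribution ÷ (EBIT − I) = $5,624,484.50 ÷ $1,171,184.50 = 4.8024.
%ΔEPS = DCL × %ΔSales = 4.8024 × +17.6% = +84.5%.

+84.5%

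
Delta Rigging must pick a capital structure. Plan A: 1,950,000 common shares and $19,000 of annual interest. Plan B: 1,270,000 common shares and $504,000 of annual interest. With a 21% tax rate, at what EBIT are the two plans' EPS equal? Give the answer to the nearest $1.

$1,409,809

Set EPS_A = EPS_B: (EBIT − $19,000)(1 − 0.21) ÷ 1,950,000 = (EBIT − $504,000)(1 − 0.21) ÷ 1,270,000.
The (1 − t) factor cancels: (EBIT − 19,000) × 1,270,000 = (EBIT − 504,000) × 1,950,000.
EBIT × (1,950,000 − 1,270,000) = 504,000 × 1,950,000 − 19,000 × 1,270,000 = 958,670,000,000, so EBIT = 958,670,000,000 ÷ 680,000 = 1,409,808.82.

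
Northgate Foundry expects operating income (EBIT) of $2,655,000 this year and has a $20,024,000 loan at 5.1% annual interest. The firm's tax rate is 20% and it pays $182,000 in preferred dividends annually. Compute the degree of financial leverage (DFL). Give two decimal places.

Interest = $1,021,224.00.
Pre-tax preferred-dividend burden = $182,000 ÷ (1 − 0.20) = $227,500.00.
DFL = EBIT ÷ [EBIT − I − D_p/(1−t)] = $2,655,000 ÷ [$2,655,000 − $1,021,224.00 − $227,500.00] = $2,655,000 ÷ $1,406,276.00 = 1.8880.

1.89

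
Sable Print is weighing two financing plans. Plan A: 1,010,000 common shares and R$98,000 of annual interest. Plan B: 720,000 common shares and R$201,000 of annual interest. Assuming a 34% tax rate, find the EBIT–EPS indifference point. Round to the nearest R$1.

R$456,724

At indifference, (EBIT − 98,000)(1 − t)/1,010,000 = (EBIT − 201,000)(1 − t)/720,000.
The (1 − t) factor cancels: (EBIT − 98,000) × 720,000 = (EBIT − 201,000) × 1,010,000.
EBIT × (1,010,000 − 720,000) = 201,000 × 1,010,000 − 98,000 × 720,000 = 132,450,000,000, so EBIT = 132,450,000,000 ÷ 290,000 = 456,724.14.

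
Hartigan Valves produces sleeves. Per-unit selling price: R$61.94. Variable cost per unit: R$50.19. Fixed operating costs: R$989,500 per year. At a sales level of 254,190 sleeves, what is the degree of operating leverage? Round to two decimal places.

At 254,190 units, contribution = 254,190 × R$11.75 = R$2,986,732.50.
Operating income = contribution − fixed costs = R$2,986,732.50 − R$989,500 = R$1,997,232.50.
So DOL = total CM / EBIT = R$2,986,732.50 / R$1,997,232.50 = 1.4954.

1.50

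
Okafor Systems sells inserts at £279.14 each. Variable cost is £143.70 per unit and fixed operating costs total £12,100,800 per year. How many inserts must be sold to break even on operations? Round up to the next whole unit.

89,345 inserts

Contribution margin per unit = £279.14 − £143.70 = £135.44.
Units to break even: £12,100,800 ÷ £135.44 = 89,344.36, rounded up to 89,345.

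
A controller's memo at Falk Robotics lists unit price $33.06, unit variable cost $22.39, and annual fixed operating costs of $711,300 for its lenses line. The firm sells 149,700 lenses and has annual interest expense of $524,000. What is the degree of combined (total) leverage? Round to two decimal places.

Contribution at this volume is 149,700 × $10.67 = $1,597,299.00.
EBIT = $1,597,299.00 − $711,300 = $885,999.00. Interest = $524,000.00, so EBIT − I = $361,999.00.
DCL = contribution ÷ (EBIT − I) = $1,597,299.00 ÷ $361,999.00 = 4.4124.

4.41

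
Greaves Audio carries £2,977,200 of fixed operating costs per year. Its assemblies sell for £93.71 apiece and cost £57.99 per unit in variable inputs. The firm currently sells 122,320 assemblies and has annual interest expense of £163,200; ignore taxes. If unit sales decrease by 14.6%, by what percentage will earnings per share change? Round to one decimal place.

-51.9%

At 122,320 units, contribution = 122,320 × £35.72 = £4,369,270.40.
EBIT = £4,369,270.40 − £2,977,200 = £1,392,070.40.
Interest = £163,200.00, so EBIT − I = £1,228,870.40.
DCL = total CM / (EBIT − I) = £4,369,270.40 / £1,228,870.40 = 3.5555.
%ΔEPS = DCL × %ΔSales = 3.5555 × -14.6% = -51.9%.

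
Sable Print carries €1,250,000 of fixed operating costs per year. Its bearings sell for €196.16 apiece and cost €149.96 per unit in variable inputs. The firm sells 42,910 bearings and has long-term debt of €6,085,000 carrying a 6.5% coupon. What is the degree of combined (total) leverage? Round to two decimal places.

At 42,910 units, contribution = 42,910 × €46.20 = €1,982,442.00.
Subtracting fixed costs: EBIT = €1,982,442.00 − €1,250,000 = €732,442.00. Interest = €395,525.00, so EBIT − I = €336,917.00.
DCL = contribution ÷ (EBIT − I) = €1,982,442.00 ÷ €336,917.00 = 5.8841.

5.88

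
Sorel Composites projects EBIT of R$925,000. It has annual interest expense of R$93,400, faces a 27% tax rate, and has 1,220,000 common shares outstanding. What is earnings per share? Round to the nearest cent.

Pre-tax income = R$925,000 − R$93,400.00 = R$831,600.00.
After tax at 27%: net income = R$831,600.00 × 0.73 = R$607,068.00.
Per share: R$607,068.00 / 1,220,000 shares = R$0.50.

R$0.50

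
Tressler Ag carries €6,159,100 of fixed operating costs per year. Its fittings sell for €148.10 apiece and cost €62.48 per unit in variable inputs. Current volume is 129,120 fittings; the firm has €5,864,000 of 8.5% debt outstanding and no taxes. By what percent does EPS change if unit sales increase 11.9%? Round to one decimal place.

At 129,120 units, contribution = 129,120 × €85.62 = €11,055,254.40.
Operating income = contribution − fixed costs = €11,055,254.40 − €6,159,100 = €4,896,154.40.
Interest = €498,440.00, so EBIT − I = €4,397,714.40.
DCL = total CM / (EBIT − I) = €11,055,254.40 / €4,397,714.40 = 2.5139.
%ΔEPS = DCL × %ΔSales = 2.5139 × +11.9% = +29.9%.

+29.9%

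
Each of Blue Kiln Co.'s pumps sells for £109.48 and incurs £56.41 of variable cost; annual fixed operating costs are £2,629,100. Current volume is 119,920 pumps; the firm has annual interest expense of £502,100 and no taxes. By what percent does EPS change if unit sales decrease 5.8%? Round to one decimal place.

Total contribution margin = 119,920 × £53.07 = £6,364,154.40.
EBIT = £6,364,154.40 − £2,629,100 = £3,735,054.40.
Interest = £502,100.00, so EBIT − I = £3,232,954.40.
DCL = total CM / (EBIT − I) = £6,364,154.40 / £3,232,954.40 = 1.9685.
%ΔEPS = DCL × %ΔSales = 1.9685 × -5.8% = -11.4%.

-11.4%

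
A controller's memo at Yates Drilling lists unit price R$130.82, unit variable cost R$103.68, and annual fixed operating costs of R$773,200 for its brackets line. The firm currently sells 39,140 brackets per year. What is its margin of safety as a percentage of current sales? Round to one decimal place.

Contribution margin per unit = R$130.82 − R$103.68 = R$27.14. Break-even units = R$773,200 ÷ R$27.14 = 28,489.31; break-even revenue = 28,489.31 × R$130.82 = R$3,726,972.14.
Current sales = 39,140 × R$130.82 = R$5,120,294.80.
Margin of safety = (R$5,120,294.80 − R$3,726,972.14) ÷ R$5,120,294.80 = 27.2%.

27.2%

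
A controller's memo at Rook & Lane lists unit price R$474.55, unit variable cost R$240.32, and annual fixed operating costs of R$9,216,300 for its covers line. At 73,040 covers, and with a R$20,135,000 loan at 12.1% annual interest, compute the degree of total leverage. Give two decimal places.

At 73,040 units, contribution = 73,040 × R$234.23 = R$17,108,159.20.
EBIT = R$17,108,159.20 − R$9,216,300 = R$7,891,859.20. Interest = R$2,436,335.00.
DOL = R$17,108,159.20 ÷ R$7,891,859.20 = 2.1678; DFL = R$7,891,859.20 ÷ R$5,455,524.20 = 1.4466.
Combined leverage = 2.1678 × 1.4466 = 3.1359.

3.14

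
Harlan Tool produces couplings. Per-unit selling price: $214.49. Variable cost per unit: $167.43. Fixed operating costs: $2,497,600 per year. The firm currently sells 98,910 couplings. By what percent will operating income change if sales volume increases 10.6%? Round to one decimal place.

Contribution at this volume is 98,910 × $47.06 = $4,654,704.60.
Operating income = contribution − fixed costs = $4,654,704.60 − $2,497,600 = $2,157,104.60.
DOL = contribution ÷ EBIT = $4,654,704.60 ÷ $2,157,104.60 = 2.1578.
%ΔEBIT = DOL × %ΔSales = 2.1578 × +10.6% = +22.9%.

+22.9%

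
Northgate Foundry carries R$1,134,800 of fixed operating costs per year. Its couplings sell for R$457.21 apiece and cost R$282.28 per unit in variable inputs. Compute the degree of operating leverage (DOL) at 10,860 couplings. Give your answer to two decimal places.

2.48

At 10,860 units, contribution = 10,860 × R$174.93 = R$1,899,739.80.
Subtracting fixed costs: EBIT = R$1,899,739.80 − R$1,134,800 = R$764,939.80.
DOL = contribution ÷ EBIT = R$1,899,739.80 ÷ R$764,939.80 = 2.4835.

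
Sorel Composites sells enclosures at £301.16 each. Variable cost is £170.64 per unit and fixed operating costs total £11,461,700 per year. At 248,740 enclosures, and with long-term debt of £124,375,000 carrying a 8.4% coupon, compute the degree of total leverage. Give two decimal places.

3.08

Contribution at this volume is 248,740 × £130.52 = £32,465,544.80.
EBIT = £32,465,544.80 − £11,461,700 = £21,003,844.80. Interest = £10,447,500.00, so EBIT − I = £10,556,344.80.
DCL = contribution ÷ (EBIT − I) = £32,465,544.80 ÷ £10,556,344.80 = 3.0755.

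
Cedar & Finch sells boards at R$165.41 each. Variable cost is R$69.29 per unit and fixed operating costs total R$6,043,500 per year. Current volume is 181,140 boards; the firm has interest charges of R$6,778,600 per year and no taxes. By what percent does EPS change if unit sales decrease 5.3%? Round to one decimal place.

-20.1%

At 181,140 units, contribution = 181,140 × R$96.12 = R$17,411,176.80.
Subtracting fixed costs: EBIT = R$17,411,176.80 − R$6,043,500 = R$11,367,676.80.
Interest = R$6,778,600.00, so EBIT − I = R$4,589,076.80.
DCL = total CM / (EBIT − I) = R$17,411,176.80 / R$4,589,076.80 = 3.7940.
%ΔEPS = DCL × %ΔSales = 3.7940 × -5.3% = -20.1%.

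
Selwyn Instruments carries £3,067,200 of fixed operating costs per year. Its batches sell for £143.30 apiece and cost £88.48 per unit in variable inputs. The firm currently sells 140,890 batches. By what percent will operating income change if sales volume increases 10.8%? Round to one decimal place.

At 140,890 units, contribution = 140,890 × £54.82 = £7,723,589.80.
Subtracting fixed costs: EBIT = £7,723,589.80 − £3,067,200 = £4,656,389.80.
Degree of operating leverage = £7,723,589.80 / £4,656,389.80 = 1.6587.
%ΔEBIT = DOL × %ΔSales = 1.6587 × +10.8% = +17.9%.

+17.9%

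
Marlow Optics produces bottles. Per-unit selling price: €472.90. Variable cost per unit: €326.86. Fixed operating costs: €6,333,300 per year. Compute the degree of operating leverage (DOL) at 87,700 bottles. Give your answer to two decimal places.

Contribution at this volume is 87,700 × €146.04 = €12,807,708.00.
Subtracting fixed costs: EBIT = €12,807,708.00 − €6,333,300 = €6,474,408.00.
Degree of operating leverage = €12,807,708.00 / €6,474,408.00 = 1.9782.

1.98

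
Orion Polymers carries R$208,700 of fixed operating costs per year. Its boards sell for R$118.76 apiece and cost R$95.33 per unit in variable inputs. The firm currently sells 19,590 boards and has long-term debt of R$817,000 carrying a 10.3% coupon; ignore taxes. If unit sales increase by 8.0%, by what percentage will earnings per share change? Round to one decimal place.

+22.1%

Contribution at this volume is 19,590 × R$23.43 = R$458,993.70.
Operating income = contribution − fixed costs = R$458,993.70 − R$208,700 = R$250,293.70.
Interest = R$84,151.00, so EBIT − I = R$166,142.70.
DCL = total CM / (EBIT − I) = R$458,993.70 / R$166,142.70 = 2.7626.
EPS therefore changes by 2.7626 × (+8.0%) = +22.1%.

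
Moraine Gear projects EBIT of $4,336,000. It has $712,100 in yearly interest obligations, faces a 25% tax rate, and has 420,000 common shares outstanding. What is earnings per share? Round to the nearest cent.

Pre-tax income = $4,336,000 − $712,100.00 = $3,623,900.00.
After tax at 25%: net income = $3,623,900.00 × 0.75 = $2,717,925.00.
EPS = $2,717,925.00 ÷ 420,000 = $6.47.

$6.47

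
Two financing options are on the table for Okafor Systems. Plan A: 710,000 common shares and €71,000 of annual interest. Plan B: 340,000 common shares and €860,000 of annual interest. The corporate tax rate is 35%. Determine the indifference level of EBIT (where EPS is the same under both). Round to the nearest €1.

€1,585,027

At indifference, (EBIT − 71,000)(1 − t)/710,000 = (EBIT − 860,000)(1 − t)/340,000.
The (1 − t) factor cancels: (EBIT − 71,000) × 340,000 = (EBIT − 860,000) × 710,000.
Solving, EBIT = (860,000·710,000 − 71,000·340,000) / (710,000 − 340,000) = 586,460,000,000 / 370,000 = 1,585,027.03.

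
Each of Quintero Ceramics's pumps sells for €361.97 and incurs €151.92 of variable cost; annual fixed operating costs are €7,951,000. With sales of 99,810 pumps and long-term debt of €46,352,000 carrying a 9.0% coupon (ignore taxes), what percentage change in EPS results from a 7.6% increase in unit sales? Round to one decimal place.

At 99,810 units, contribution = 99,810 × €210.05 = €20,965,090.50.
Operating income = contribution − fixed costs = €20,965,090.50 − €7,951,000 = €13,014,090.50.
Interest = €4,171,680.00, so EBIT − I = €8,842,410.50.
DCL = total CM / (EBIT − I) = €20,965,090.50 / €8,842,410.50 = 2.3710.
%ΔEPS = DCL × %ΔSales = 2.3710 × +7.6% = +18.0%.

+18.0%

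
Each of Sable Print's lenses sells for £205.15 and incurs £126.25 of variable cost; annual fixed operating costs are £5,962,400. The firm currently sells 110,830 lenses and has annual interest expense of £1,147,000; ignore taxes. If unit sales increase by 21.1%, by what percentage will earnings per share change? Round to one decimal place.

At 110,830 units, contribution = 110,830 × £78.90 = £8,744,487.00.
Subtracting fixed costs: EBIT = £8,744,487.00 − £5,962,400 = £2,782,087.00.
Interest = £1,147,000.00, so EBIT − I = £1,635,087.00.
Degree of combined leverage = contribution ÷ (EBIT − I) = £8,744,487.00 ÷ £1,635,087.00 = 5.3480.
EPS therefore changes by 5.3480 × (+21.1%) = +112.8%.

+112.8%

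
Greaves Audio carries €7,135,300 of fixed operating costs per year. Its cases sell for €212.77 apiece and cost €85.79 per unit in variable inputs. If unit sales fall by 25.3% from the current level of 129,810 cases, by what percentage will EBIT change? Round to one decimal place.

-44.6%

Total contribution margin = 129,810 × €126.98 = €16,483,273.80.
Subtracting fixed costs: EBIT = €16,483,273.80 − €7,135,300 = €9,347,973.80.
DOL = contribution ÷ EBIT = €16,483,273.80 ÷ €9,347,973.80 = 1.7633.
So EBIT moves 1.7633 × (-25.3%) = -44.6%.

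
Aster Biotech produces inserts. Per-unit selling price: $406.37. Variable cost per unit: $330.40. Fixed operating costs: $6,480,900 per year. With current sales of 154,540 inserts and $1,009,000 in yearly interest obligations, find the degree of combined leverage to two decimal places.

2.76

Total contribution margin = 154,540 × $75.97 = $11,740,403.80.
EBIT = $11,740,403.80 − $6,480,900 = $5,259,503.80. Interest = $1,009,000.00.
DOL = $11,740,403.80 ÷ $5,259,503.80 = 2.2322; DFL = $5,259,503.80 ÷ $4,250,503.80 = 1.2374.
Combined leverage = 2.2322 × 1.2374 = 2.7621.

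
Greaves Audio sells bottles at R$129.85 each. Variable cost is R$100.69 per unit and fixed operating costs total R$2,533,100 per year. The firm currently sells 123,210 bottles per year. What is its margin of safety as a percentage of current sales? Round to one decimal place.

Unit CM = price − variable cost = R$129.85 − R$100.69 = R$29.16. Break-even units = R$2,533,100 ÷ R$29.16 = 86,869.00; break-even revenue = 86,869.00 × R$129.85 = R$11,279,939.47.
Actual sales revenue = 123,210 × R$129.85 = R$15,998,818.50.
Margin of safety = (R$15,998,818.50 − R$11,279,939.47) ÷ R$15,998,818.50 = 29.5%.

29.5%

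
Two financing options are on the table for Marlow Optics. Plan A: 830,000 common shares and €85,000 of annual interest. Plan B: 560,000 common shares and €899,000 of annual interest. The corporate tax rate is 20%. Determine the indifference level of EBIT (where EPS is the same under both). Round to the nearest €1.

€2,587,296

Set EPS_A = EPS_B: (EBIT − €85,000)(1 − 0.20) ÷ 830,000 = (EBIT − €899,000)(1 − 0.20) ÷ 560,000.
The (1 − t) factor cancels: (EBIT − 85,000) × 560,000 = (EBIT − 899,000) × 830,000.
Solving, EBIT = (899,000·830,000 − 85,000·560,000) / (830,000 − 560,000) = 698,570,000,000 / 270,000 = 2,587,296.30.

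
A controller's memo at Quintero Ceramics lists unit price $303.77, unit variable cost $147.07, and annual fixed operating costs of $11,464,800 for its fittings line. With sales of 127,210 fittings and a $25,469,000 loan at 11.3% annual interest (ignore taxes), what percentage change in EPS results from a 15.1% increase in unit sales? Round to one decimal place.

+53.8%

At 127,210 units, contribution = 127,210 × $156.70 = $19,933,807.00.
EBIT = $19,933,807.00 − $11,464,800 = $8,469,007.00.
After interest of $2,877,997.00, pre-tax earnings = $5,591,010.00.
Degree of combined leverage = contribution ÷ (EBIT − I) = $19,933,807.00 ÷ $5,591,010.00 = 3.5653.
%ΔEPS = DCL × %ΔSales = 3.5653 × +15.1% = +53.8%.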